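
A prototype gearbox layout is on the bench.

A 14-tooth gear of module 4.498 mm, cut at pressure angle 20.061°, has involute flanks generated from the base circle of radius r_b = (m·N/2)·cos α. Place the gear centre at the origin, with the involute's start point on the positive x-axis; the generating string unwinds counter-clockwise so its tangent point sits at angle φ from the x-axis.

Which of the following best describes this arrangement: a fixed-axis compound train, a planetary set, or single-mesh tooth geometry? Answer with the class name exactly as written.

single-mesh involute tooth geometry (14T wheel at module 4.498)
classification: single-mesh tooth geometry

single-mesh tooth geometry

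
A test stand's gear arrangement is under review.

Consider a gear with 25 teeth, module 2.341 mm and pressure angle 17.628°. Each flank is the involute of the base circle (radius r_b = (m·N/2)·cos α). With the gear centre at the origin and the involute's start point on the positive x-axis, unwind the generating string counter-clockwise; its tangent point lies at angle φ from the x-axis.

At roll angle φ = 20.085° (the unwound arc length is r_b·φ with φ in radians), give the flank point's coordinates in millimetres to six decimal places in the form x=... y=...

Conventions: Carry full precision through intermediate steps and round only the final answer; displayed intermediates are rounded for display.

topology: single-mesh involute geometry — m = 2.341, N = 25
pitch radius r_p = m·N/2 = 2.341·25/2 = 29.262500
base radius r_b = r_p·cos α = 29.262500·cos 17.628° = 27.888415
roll angle φ = 20.085° = 0.35054938 rad
x = r_b·(cos φ + φ·sin φ) = 29.549663
y = r_b·(sin φ − φ·cos φ) = 0.395552

x=29.549663 y=0.395552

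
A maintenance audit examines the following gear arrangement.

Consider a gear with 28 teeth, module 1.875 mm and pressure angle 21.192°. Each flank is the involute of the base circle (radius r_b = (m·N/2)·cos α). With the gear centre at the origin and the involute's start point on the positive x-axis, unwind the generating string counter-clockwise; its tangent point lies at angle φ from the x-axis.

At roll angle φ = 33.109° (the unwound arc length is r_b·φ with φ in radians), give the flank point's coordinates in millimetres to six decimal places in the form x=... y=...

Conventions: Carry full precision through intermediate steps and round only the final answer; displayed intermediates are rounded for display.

recognized (one wheel, involute flank): single-mesh tooth geometry, m = 1.875, N = 28
pitch radius r_p = m·N/2 = 1.875·28/2 = 26.250000
base radius r_b = r_p·cos α = 26.250000·cos 21.192° = 24.474825
roll angle φ = 33.109° = 0.57786106 rad
x = r_b·(cos φ + φ·sin φ) = 28.226327
y = r_b·(sin φ − φ·cos φ) = 1.522287

x=28.226327 y=1.522287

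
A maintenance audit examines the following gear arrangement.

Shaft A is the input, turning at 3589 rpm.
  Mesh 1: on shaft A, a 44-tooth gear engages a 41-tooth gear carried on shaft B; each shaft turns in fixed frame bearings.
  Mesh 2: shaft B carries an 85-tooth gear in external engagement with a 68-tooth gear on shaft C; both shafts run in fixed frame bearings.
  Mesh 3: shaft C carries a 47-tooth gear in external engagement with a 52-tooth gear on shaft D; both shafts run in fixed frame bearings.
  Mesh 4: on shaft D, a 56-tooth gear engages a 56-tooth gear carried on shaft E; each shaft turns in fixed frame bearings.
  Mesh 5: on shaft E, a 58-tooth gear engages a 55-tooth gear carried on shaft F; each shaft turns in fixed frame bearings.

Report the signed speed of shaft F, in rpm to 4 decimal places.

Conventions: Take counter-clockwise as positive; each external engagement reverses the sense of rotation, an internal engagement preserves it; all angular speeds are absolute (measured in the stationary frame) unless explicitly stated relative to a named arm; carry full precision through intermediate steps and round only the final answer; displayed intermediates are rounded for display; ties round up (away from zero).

recognized (6 fixed axles, 5 meshes): fixed-axis compound train
mesh 1 [44T→41T]: ω = 3589.0000×44/41 = 3851.6098 rpm, sense flips to −
mesh 2 [85T→68T]: ω = 3851.6098×85/68 = 4814.5122 rpm, sense flips to +
mesh 3 [47T→52T]: ω = 4814.5122×47/52 = 4351.5783 rpm, sense flips to −
mesh 4 [56T→56T]: ω = 4351.5783×56/56 = 4351.5783 rpm, sense flips to +
mesh 5 [58T→55T]: ω = 4351.5783×58/55 = 4588.9371 rpm, sense flips to −
signed output speed = -4588.9371 rpm

-4588.9371 rpm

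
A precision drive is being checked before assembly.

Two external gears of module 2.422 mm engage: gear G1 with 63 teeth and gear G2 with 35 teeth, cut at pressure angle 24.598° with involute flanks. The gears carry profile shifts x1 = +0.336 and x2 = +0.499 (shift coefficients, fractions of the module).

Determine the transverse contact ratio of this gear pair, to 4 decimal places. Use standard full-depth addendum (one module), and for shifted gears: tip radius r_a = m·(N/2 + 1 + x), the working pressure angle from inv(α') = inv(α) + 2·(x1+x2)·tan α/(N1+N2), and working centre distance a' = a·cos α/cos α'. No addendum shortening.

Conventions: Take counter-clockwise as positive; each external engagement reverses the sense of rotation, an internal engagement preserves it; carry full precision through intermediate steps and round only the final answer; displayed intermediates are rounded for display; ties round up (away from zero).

topology: single-mesh involute geometry — m = 2.422, 63T/35T pair
base radii: r_b1 = 69.369459, r_b2 = 38.538588
tip radii: r_a1 = 79.528792, r_a2 = 46.015578
inv(α') = inv(24.598°) + 2·(+0.336+0.499)·tan α/(63+35) = 0.03627861  ⇒  α' = 26.54813°
a' = a·cos α / cos α' = 118.6780·cos 24.598°/cos 26.54813° = 120.627057
action lengths: √(r_a1²−r_b1²) = 38.893533, √(r_a2²−r_b2²) = 25.143799
base pitch p_b = π·m·cos α = 6.918431
CR = (38.893533 + 25.143799 − 120.627057·sin 26.54813°)/6.918431 = 1.463213
contact ratio ≈ 1.4632

1.4632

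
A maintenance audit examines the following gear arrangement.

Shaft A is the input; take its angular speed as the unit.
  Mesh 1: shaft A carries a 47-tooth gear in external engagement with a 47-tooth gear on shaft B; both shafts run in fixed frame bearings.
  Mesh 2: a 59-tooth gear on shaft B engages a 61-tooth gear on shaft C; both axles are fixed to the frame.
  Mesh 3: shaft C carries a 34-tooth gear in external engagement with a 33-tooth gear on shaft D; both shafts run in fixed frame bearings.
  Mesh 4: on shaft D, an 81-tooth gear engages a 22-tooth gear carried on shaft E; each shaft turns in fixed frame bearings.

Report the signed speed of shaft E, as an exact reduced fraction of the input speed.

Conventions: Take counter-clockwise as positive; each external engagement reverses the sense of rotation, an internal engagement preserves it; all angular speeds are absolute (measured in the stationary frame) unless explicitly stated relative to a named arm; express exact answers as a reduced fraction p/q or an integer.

4-mesh fixed-axis compound train (all bearings frame-fixed)
mesh 1 [47T→47T]: |ω|/ω_in = 1×47/47 = 1, sense flips to −
mesh 2 [59T→61T]: |ω|/ω_in = 1×59/61 = 59/61, sense flips to +
mesh 3 [34T→33T]: |ω|/ω_in = (59/61)×34/33 = 2006/2013, sense flips to −
mesh 4 [81T→22T]: |ω|/ω_in = (2006/2013)×81/22 = 27081/7381, sense flips to +
signed output speed (× input speed) = 27081/7381

27081/7381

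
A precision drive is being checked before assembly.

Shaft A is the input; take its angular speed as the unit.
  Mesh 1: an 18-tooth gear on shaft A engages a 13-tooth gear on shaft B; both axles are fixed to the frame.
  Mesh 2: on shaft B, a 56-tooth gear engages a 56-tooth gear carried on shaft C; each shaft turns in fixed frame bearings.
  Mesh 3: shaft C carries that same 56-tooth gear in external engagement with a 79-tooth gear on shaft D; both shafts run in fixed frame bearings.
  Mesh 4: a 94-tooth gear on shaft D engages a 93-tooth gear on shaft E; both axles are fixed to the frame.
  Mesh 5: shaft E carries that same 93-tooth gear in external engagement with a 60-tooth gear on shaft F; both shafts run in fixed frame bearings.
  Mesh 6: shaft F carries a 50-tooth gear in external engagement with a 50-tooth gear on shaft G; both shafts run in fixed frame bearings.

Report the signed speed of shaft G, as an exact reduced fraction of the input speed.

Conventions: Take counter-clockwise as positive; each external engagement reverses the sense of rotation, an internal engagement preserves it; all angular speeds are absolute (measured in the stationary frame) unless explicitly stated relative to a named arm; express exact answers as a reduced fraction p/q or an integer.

7896/5135

6-mesh fixed-axis compound train (all bearings frame-fixed)
mesh 1 [18T→13T]: |ω|/ω_in = 1×18/13 = 18/13, sense flips to −
mesh 2 [56T→56T]: |ω|/ω_in = (18/13)×56/56 = 18/13, sense flips to +
mesh 3 [56T→79T]: |ω|/ω_in = (18/13)×56/79 = 1008/1027, sense flips to −
mesh 4 [94T→93T]: |ω|/ω_in = (1008/1027)×94/93 = 31584/31837, sense flips to +
mesh 5 [93T→60T]: |ω|/ω_in = (31584/31837)×93/60 = 7896/5135, sense flips to −
mesh 6 [50T→50T]: |ω|/ω_in = (7896/5135)×50/50 = 7896/5135, sense flips to +
signed output speed (× input speed) = 7896/5135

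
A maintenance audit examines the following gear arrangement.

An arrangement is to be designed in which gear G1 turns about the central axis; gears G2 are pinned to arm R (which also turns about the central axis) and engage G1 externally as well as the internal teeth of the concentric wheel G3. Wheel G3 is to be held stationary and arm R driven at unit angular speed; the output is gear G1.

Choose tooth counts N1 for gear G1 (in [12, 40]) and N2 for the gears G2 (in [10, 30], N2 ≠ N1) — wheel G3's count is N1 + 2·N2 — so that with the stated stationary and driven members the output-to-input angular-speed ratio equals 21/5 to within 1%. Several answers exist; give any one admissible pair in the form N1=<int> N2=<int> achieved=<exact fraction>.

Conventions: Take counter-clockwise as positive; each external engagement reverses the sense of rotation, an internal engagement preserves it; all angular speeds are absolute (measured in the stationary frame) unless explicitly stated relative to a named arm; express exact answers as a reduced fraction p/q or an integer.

class = planetary set [ratio 21/5 wanted; Willis about the carrier]
Willis with ω_ring = 0: ω_sun/ω_arm = (N1+N3)/N1; set equal to 21/5  ⇒  N3/N1 = 21/5 − 1 = 16/5
N3 = N1 + 2·N2  ⇒  N2/N1 = (N3/N1 − 1)/2 = (16/5 − 1)/2 = 11/10
smallest multiple with N1 ≥ 12 and N2 ≥ 10: k = 2  ⇒  N1 = 2·10 = 20, N2 = 2·11 = 22 (N1 ≤ 40, N2 ≤ 30, N2 ≠ N1 ✓), N3 = 20 + 2·22 = 64
check: (N1+N3)/N1 with N1 = 20, N3 = 64 gives 21/5; |achieved − target| = 0 ≤ 21/500 ✓

N1=20 N2=22 achieved=21/5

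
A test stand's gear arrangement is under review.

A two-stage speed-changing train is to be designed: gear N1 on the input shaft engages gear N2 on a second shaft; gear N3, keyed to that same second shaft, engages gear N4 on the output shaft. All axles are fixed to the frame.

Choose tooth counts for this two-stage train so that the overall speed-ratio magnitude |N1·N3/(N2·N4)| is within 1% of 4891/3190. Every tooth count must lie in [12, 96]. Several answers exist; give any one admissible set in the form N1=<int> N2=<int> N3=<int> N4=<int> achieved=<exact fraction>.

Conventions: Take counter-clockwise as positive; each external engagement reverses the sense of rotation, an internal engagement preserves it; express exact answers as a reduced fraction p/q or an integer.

2-stage fixed-axis compound train for ratio 4891/3190
target = 4891/3190 in lowest terms: an exact hit needs N1·N3 = k·4891 and N2·N4 = k·3190 for one integer k, every count in [12, 96]; additionally prefer no 1:1 stage (N1 ≠ N2, N3 ≠ N4)
k = 1: N1·N3 = 4891 = 67·73, N2·N4 = 3190 = 55·58
achieved = 67·73/(55·58) = 4891/3190; |achieved − target| = 0 ≤ 4891/319000 ✓

N1=67 N2=55 N3=73 N4=58 achieved=4891/3190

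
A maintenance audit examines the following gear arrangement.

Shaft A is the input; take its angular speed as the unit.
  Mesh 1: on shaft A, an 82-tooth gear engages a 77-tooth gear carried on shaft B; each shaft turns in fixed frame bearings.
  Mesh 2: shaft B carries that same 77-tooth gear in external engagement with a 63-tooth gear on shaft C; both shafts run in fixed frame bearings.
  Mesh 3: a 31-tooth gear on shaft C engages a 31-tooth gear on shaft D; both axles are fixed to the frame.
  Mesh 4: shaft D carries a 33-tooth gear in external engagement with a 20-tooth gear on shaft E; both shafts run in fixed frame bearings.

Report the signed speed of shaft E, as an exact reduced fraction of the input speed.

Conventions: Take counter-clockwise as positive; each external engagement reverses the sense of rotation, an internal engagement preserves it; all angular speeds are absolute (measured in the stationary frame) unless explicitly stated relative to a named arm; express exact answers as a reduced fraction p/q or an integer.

4-mesh fixed-axis compound train (all bearings frame-fixed)
mesh 1 [82T→77T]: |ω|/ω_in = 1×82/77 = 82/77, sense flips to −
mesh 2 [77T→63T]: |ω|/ω_in = (82/77)×77/63 = 82/63, sense flips to +
mesh 3 [31T→31T]: |ω|/ω_in = (82/63)×31/31 = 82/63, sense flips to −
mesh 4 [33T→20T]: |ω|/ω_in = (82/63)×33/20 = 451/210, sense flips to +
signed output speed (× input speed) = 451/210

451/210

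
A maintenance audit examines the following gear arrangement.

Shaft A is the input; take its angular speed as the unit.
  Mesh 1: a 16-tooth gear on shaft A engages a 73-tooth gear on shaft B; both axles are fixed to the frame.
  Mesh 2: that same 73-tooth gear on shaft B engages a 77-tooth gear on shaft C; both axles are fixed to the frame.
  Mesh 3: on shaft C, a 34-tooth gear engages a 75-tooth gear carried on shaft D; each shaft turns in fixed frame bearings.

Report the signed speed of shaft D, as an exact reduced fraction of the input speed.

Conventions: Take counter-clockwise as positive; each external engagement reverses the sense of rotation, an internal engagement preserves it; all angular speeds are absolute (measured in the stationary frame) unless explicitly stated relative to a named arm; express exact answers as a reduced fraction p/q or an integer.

-544/5775

3-mesh fixed-axis compound train (all bearings frame-fixed)
mesh 1 [16T→73T]: |ω|/ω_in = 1×16/73 = 16/73, sense flips to −
mesh 2 [73T→77T]: |ω|/ω_in = (16/73)×73/77 = 16/77, sense flips to +
mesh 3 [34T→75T]: |ω|/ω_in = (16/77)×34/75 = 544/5775, sense flips to −
signed output speed (× input speed) = -544/5775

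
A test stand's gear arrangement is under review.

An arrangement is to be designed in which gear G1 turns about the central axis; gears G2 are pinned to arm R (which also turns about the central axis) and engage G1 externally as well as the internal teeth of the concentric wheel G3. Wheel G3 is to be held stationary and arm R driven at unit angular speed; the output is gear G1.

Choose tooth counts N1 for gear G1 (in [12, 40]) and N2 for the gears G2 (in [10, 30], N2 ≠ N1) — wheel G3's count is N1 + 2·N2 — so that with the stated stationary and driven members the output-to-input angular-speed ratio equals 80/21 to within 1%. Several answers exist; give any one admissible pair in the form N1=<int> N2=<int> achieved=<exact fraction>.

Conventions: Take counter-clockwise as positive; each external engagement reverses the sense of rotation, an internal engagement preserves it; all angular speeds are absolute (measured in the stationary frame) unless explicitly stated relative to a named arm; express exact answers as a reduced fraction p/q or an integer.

class = planetary set [ratio 80/21 wanted; Willis about the carrier]
Willis with ω_ring = 0: ω_sun/ω_arm = (N1+N3)/N1; set equal to 80/21  ⇒  N3/N1 = 80/21 − 1 = 59/21
N3 = N1 + 2·N2  ⇒  N2/N1 = (N3/N1 − 1)/2 = (59/21 − 1)/2 = 19/21
smallest multiple with N1 ≥ 12 and N2 ≥ 10: k = 1  ⇒  N1 = 1·21 = 21, N2 = 1·19 = 19 (N1 ≤ 40, N2 ≤ 30, N2 ≠ N1 ✓), N3 = 21 + 2·19 = 59
check: (N1+N3)/N1 with N1 = 21, N3 = 59 gives 80/21; |achieved − target| = 0 ≤ 4/105 ✓

N1=21 N2=19 achieved=80/21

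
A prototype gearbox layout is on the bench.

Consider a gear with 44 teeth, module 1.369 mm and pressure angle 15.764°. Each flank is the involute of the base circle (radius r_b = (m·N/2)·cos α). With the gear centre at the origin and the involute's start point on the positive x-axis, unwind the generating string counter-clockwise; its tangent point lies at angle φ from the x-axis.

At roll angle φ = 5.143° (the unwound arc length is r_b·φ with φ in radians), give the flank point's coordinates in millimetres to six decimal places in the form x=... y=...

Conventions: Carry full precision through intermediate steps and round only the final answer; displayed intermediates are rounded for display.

topology: single-mesh involute geometry — m = 1.369, N = 44
pitch radius r_p = m·N/2 = 1.369·44/2 = 30.118000
base radius r_b = r_p·cos α = 30.118000·cos 15.764° = 28.985228
roll angle φ = 5.143° = 0.08976228 rad
x = r_b·(cos φ + φ·sin φ) = 29.101764
y = r_b·(sin φ − φ·cos φ) = 0.006982

x=29.101764 y=0.006982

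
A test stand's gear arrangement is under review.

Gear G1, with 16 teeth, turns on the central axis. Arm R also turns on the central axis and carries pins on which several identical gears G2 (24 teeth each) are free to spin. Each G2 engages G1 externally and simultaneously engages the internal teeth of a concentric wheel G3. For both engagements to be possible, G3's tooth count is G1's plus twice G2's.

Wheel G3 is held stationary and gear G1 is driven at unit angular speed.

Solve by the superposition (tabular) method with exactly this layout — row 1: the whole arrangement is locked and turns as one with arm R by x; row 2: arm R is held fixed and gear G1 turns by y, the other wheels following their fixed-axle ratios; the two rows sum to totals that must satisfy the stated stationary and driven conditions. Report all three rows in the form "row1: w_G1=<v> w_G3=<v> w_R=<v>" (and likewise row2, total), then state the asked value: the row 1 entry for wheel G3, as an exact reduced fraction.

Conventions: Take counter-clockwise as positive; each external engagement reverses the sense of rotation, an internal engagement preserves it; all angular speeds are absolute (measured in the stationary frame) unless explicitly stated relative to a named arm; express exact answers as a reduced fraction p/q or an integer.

planetary set (16T centre, 24T on arm, 64T internal) — Willis relation
row 1 — lock + rotate with arm: ω_sun = ω_ring = ω_arm = x
superposition row 2 [arm held]: sun y, ring −(16/64)·y, arm 0
boundary: total ω_ring = x − (16/64)·y = 0 and total ω_sun = x + y = 1  ⇒  y = 4/5, x = 1/5
row 2 ring = −(16/64)·4/5 = -1/5
totals (row 1 + row 2): sun 1/5 + 4/5 = 1, ring 1/5 + (-1/5) = 0, arm 1/5 + 0 = 1/5
asked cell (row1, ring) = 1/5

row1: w_G1=1/5 w_G3=1/5 w_R=1/5
row2: w_G1=4/5 w_G3=-1/5 w_R=0
total: w_G1=1 w_G3=0 w_R=1/5
asked value: 1/5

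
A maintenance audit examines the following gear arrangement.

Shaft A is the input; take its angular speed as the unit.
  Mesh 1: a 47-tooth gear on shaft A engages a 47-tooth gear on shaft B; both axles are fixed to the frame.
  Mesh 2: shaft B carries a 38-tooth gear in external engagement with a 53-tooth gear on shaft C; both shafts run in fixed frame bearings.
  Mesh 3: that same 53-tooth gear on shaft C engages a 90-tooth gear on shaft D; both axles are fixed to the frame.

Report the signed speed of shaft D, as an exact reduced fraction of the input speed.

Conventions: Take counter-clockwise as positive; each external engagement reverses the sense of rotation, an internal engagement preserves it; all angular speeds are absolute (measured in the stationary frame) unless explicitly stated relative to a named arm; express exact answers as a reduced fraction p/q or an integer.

-19/45

3-mesh fixed-axis compound train (all bearings frame-fixed)
mesh 1 [47T→47T]: |ω|/ω_in = 1×47/47 = 1, sense flips to −
mesh 2 [38T→53T]: |ω|/ω_in = 1×38/53 = 38/53, sense flips to +
mesh 3 [53T→90T]: |ω|/ω_in = (38/53)×53/90 = 19/45, sense flips to −
signed output speed (× input speed) = -19/45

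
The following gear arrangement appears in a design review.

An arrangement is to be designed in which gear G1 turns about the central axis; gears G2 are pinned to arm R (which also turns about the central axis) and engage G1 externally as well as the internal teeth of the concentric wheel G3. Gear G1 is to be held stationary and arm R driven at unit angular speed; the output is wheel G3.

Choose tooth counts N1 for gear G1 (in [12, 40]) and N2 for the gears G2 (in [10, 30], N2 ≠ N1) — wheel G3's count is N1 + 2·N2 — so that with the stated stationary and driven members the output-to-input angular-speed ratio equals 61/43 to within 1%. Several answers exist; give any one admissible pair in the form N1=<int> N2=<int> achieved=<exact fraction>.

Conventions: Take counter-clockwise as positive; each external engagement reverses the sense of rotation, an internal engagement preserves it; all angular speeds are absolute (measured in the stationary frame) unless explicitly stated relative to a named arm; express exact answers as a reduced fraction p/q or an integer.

topology: planetary set — design target 61/43, arm = carrier (Willis)
Willis with ω_sun = 0: ω_ring/ω_arm = (N1+N3)/N3; set equal to 61/43  ⇒  N3/N1 = 1/(61/43 − 1) = 43/18
N3 = N1 + 2·N2  ⇒  N2/N1 = (N3/N1 − 1)/2 = (43/18 − 1)/2 = 25/36
smallest multiple with N1 ≥ 12 and N2 ≥ 10: k = 1  ⇒  N1 = 1·36 = 36, N2 = 1·25 = 25 (N1 ≤ 40, N2 ≤ 30, N2 ≠ N1 ✓), N3 = 36 + 2·25 = 86
check: (N1+N3)/N3 with N1 = 36, N3 = 86 gives 61/43; |achieved − target| = 0 ≤ 61/4300 ✓

N1=36 N2=25 achieved=61/43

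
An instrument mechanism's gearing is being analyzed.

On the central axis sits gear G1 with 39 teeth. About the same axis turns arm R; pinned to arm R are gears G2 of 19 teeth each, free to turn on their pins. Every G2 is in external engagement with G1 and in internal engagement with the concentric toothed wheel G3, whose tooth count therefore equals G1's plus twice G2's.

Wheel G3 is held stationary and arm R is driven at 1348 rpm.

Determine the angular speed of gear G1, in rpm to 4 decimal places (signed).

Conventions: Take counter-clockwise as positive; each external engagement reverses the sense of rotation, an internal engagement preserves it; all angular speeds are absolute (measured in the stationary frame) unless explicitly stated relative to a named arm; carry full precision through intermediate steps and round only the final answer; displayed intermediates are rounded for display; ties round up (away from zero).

+4009.4359 rpm

topology: planetary set — G1 39T / G2 19T / G3 77T, arm = carrier (Willis)
normalise by the input: solve with ω_arm = 1, then scale by 1348 rpm
ring teeth: 39 + 2·19 = 77
39(ω_sun−ω_arm) = −77(ω_ring−ω_arm),  ω_ring = 0, ω_arm = 1
ω_sun = 1 − (77/39)(0−1) = 116/39
scale: ω_sun = 116/39 × 1348 rpm = +4009.4359 rpm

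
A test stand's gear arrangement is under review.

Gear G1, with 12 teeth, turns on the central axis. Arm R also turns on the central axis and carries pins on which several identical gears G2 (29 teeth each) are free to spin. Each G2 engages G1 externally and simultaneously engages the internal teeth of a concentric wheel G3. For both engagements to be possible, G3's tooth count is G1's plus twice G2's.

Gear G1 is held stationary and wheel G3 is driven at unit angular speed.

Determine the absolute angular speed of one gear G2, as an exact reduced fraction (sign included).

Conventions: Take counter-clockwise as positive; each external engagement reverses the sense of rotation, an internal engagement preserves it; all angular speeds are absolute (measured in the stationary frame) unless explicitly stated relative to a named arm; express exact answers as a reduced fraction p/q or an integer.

35/29

planetary set (12T centre, 29T on arm, 70T internal) — Willis relation
ring teeth: 12 + 2·29 = 70
12(ω_sun−ω_arm) = −70(ω_ring−ω_arm),  ω_sun = 0, ω_ring = 1
12(0−ω_arm) = −70(1−ω_arm)  ⇒  82·ω_arm = 70  ⇒  ω_arm = 35/41
sun–planet mesh: 12·(0−35/41) = −29·(ω_p−ω_arm)  ⇒  ω_p−ω_arm = 420/1189
ω_p = 35/41 + 420/1189 = 35/29
exact speed ratio = 35/29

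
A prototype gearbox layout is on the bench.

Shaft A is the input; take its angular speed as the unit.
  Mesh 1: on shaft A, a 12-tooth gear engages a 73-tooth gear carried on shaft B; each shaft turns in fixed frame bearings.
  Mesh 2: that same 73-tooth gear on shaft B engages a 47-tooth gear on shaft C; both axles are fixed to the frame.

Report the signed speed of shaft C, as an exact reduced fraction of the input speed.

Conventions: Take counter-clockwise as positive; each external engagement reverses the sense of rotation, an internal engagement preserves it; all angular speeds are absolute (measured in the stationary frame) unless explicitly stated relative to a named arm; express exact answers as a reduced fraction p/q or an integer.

12/47

2-mesh fixed-axis compound train (all bearings frame-fixed)
mesh 1 [12T→73T]: |ω|/ω_in = 1×12/73 = 12/73, sense flips to −
mesh 2 [73T→47T]: |ω|/ω_in = (12/73)×73/47 = 12/47, sense flips to +
signed output speed (× input speed) = 12/47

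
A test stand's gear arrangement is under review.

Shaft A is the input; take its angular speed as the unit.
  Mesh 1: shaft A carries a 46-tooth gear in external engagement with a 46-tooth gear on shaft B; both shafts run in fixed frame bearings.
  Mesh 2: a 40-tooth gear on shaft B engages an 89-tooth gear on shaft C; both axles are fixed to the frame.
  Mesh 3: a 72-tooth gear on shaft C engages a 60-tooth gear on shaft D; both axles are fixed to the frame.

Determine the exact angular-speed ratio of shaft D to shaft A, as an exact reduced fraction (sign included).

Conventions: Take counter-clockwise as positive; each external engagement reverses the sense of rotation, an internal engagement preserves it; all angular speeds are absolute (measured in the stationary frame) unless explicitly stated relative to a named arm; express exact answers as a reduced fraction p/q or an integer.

class = fixed-axis compound train [3 meshes; 3 ratios multiply, 3 sense flips]
mesh 1 [46T→46T]: running ratio 1, sense −
mesh 2 [40T→89T]: running ratio 40/89, sense +
mesh 3 [72T→60T]: running ratio 48/89, sense −
ω_out/ω_in = -48/89

-48/89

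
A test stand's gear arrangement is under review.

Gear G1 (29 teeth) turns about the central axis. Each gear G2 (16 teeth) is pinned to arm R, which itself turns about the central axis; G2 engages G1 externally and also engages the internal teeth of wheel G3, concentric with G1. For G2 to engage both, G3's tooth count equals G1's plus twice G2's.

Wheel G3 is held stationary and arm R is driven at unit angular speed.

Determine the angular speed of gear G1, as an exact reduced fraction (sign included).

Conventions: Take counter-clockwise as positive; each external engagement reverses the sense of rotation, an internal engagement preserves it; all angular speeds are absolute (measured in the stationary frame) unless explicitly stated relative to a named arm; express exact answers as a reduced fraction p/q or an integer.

90/29

recognized (axles ride arm R): planetary set, 29/16/61 teeth
ring teeth: 29 + 2·16 = 61
29(ω_sun−ω_arm) = −61(ω_ring−ω_arm),  ω_ring = 0, ω_arm = 1
ω_sun = 1 − (61/29)(0−1) = 90/29
exact speed ratio = 90/29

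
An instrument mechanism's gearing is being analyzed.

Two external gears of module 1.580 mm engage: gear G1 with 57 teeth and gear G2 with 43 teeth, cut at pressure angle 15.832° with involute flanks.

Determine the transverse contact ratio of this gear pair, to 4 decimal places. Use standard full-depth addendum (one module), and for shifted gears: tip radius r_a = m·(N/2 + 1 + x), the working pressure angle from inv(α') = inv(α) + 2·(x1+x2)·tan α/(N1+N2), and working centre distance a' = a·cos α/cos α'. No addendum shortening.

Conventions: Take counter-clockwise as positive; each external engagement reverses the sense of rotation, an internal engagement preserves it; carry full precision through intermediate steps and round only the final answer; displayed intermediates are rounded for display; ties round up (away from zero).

2.0174

class = single-mesh tooth geometry [involute pair 57T × 43T, m = 1.580]
base radii: r_b1 = 43.321822, r_b2 = 32.681374
tip radii: r_a1 = 46.610000, r_a2 = 35.550000
no profile shift: α' = α, a' = a
action lengths: √(r_a1²−r_b1²) = 17.196275, √(r_a2²−r_b2²) = 13.990364
base pitch p_b = π·m·cos α = 4.775422
CR = (17.196275 + 13.990364 − 79.000000·sin 15.83200°)/4.775422 = 2.017423
contact ratio ≈ 2.0174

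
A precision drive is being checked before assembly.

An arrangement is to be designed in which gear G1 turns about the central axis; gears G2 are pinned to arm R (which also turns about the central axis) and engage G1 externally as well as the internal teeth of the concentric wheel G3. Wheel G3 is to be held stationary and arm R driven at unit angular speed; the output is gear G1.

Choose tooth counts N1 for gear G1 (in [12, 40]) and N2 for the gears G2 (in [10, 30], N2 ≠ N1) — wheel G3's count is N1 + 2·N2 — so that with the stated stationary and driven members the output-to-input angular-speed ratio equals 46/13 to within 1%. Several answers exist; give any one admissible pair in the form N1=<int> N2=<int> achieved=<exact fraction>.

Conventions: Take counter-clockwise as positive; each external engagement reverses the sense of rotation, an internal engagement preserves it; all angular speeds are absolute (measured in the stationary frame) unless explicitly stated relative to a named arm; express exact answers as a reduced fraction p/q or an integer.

design class (target 46/13): planetary set
Willis with ω_ring = 0: ω_sun/ω_arm = (N1+N3)/N1; set equal to 46/13  ⇒  N3/N1 = 46/13 − 1 = 33/13
N3 = N1 + 2·N2  ⇒  N2/N1 = (N3/N1 − 1)/2 = (33/13 − 1)/2 = 10/13
smallest multiple with N1 ≥ 12 and N2 ≥ 10: k = 1  ⇒  N1 = 1·13 = 13, N2 = 1·10 = 10 (N1 ≤ 40, N2 ≤ 30, N2 ≠ N1 ✓), N3 = 13 + 2·10 = 33
check: (N1+N3)/N1 with N1 = 13, N3 = 33 gives 46/13; |achieved − target| = 0 ≤ 23/650 ✓

N1=13 N2=10 achieved=46/13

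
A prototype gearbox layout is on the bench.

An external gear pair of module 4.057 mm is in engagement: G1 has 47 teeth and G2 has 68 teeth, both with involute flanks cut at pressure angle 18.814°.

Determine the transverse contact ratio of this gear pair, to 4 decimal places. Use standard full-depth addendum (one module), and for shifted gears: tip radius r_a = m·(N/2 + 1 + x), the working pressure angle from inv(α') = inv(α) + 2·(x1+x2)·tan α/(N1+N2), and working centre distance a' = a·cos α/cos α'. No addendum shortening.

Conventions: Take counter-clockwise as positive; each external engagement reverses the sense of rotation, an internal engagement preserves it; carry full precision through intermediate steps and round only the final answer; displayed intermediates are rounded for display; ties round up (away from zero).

1.8430

recognized (one external pair, fixed centres): single-mesh tooth geometry, m = 4.057, N1 = 47, N2 = 68
base radii: r_b1 = 90.245557, r_b2 = 130.568040
tip radii: r_a1 = 99.396500, r_a2 = 141.995000
no profile shift: α' = α, a' = a
action lengths: √(r_a1²−r_b1²) = 41.658176, √(r_a2²−r_b2²) = 55.808306
base pitch p_b = π·m·cos α = 12.064459
CR = (41.658176 + 55.808306 − 233.277500·sin 18.81400°)/12.064459 = 1.843032
contact ratio ≈ 1.8430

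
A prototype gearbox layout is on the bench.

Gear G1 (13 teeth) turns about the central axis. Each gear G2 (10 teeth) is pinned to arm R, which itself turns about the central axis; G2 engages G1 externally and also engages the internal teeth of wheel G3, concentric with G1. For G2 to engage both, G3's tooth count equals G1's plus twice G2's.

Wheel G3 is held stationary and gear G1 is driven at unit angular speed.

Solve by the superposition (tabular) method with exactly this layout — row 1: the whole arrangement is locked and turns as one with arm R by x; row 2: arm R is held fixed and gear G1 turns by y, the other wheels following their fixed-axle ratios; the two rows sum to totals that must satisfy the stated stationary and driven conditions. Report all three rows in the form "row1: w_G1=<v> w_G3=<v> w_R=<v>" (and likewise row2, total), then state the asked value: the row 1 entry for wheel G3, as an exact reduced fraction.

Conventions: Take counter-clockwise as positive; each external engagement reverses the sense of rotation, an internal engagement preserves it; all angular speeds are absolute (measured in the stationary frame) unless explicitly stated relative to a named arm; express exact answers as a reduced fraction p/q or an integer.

row1: w_G1=13/46 w_G3=13/46 w_R=13/46
row2: w_G1=33/46 w_G3=-13/46 w_R=0
total: w_G1=1 w_G3=0 w_R=13/46
asked value: 13/46

recognized (axles ride arm R): planetary set, 13/10/33 teeth
row 1 — lock + rotate with arm: ω_sun = ω_ring = ω_arm = x
superposition row 2 [arm held]: sun y, ring −(13/33)·y, arm 0
boundary: total ω_ring = x − (13/33)·y = 0 and total ω_sun = x + y = 1  ⇒  y = 33/46, x = 13/46
row 2 ring = −(13/33)·33/46 = -13/46
totals (row 1 + row 2): sun 13/46 + 33/46 = 1, ring 13/46 + (-13/46) = 0, arm 13/46 + 0 = 13/46
asked cell (row1, ring) = 13/46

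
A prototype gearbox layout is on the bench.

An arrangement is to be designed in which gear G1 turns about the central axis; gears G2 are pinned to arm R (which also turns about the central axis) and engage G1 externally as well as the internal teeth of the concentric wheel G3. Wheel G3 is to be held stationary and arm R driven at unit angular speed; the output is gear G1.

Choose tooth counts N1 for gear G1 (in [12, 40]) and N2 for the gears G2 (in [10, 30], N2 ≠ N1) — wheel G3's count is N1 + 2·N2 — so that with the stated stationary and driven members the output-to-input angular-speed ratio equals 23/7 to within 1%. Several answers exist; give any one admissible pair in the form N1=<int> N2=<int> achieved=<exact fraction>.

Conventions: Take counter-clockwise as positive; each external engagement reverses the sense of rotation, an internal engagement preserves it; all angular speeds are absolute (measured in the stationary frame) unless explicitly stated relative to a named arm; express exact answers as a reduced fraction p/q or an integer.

topology: planetary set — design target 23/7, arm = carrier (Willis)
Willis with ω_ring = 0: ω_sun/ω_arm = (N1+N3)/N1; set equal to 23/7  ⇒  N3/N1 = 23/7 − 1 = 16/7
N3 = N1 + 2·N2  ⇒  N2/N1 = (N3/N1 − 1)/2 = (16/7 − 1)/2 = 9/14
smallest multiple with N1 ≥ 12 and N2 ≥ 10: k = 2  ⇒  N1 = 2·14 = 28, N2 = 2·9 = 18 (N1 ≤ 40, N2 ≤ 30, N2 ≠ N1 ✓), N3 = 28 + 2·18 = 64
check: (N1+N3)/N1 with N1 = 28, N3 = 64 gives 23/7; |achieved − target| = 0 ≤ 23/700 ✓

N1=28 N2=18 achieved=23/7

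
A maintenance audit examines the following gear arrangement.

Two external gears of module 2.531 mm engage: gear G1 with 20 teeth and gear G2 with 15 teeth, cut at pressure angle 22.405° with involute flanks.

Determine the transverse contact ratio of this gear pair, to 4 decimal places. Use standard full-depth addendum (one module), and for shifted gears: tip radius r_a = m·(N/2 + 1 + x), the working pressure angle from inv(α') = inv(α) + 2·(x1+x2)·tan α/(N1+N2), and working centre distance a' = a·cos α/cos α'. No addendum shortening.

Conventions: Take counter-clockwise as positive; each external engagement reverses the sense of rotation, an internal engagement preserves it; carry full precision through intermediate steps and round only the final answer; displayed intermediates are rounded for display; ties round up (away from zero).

1.4484

topology: single-mesh involute geometry — m = 2.531, 20T/15T pair
base radii: r_b1 = 23.399418, r_b2 = 17.549564
tip radii: r_a1 = 27.841000, r_a2 = 21.513500
no profile shift: α' = α, a' = a
action lengths: √(r_a1²−r_b1²) = 15.086037, √(r_a2²−r_b2²) = 12.443613
base pitch p_b = π·m·cos α = 7.351144
CR = (15.086037 + 12.443613 − 44.292500·sin 22.40500°)/7.351144 = 1.448416
contact ratio ≈ 1.4484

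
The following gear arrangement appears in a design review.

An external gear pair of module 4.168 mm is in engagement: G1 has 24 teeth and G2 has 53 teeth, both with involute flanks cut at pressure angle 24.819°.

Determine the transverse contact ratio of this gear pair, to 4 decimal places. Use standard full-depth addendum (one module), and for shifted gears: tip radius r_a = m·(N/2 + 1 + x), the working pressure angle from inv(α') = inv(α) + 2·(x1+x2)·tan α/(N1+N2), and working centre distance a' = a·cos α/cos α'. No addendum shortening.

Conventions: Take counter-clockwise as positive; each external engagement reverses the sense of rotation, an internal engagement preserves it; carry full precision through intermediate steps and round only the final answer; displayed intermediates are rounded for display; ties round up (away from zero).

class = single-mesh tooth geometry [involute pair 24T × 53T, m = 4.168]
base radii: r_b1 = 45.396439, r_b2 = 100.250469
tip radii: r_a1 = 54.184000, r_a2 = 114.620000
no profile shift: α' = α, a' = a
action lengths: √(r_a1²−r_b1²) = 29.581568, √(r_a2²−r_b2²) = 55.566067
base pitch p_b = π·m·cos α = 11.884760
CR = (29.581568 + 55.566067 − 160.468000·sin 24.81900°)/11.884760 = 1.496934
contact ratio ≈ 1.4969

1.4969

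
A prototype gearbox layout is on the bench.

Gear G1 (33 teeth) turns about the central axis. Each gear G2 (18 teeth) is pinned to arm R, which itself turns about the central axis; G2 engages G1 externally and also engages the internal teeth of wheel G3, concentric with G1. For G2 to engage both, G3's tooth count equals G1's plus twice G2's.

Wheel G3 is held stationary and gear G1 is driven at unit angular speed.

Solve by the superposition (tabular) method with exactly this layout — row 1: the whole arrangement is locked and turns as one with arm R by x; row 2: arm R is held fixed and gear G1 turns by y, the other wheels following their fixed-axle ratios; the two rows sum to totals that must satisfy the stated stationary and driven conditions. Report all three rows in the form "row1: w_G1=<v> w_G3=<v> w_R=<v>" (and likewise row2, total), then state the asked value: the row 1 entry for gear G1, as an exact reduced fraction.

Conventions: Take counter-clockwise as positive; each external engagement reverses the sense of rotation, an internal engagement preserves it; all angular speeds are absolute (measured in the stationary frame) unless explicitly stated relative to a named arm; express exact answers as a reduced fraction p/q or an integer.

class = planetary set [G3 = 33+2·18 = 69; Willis about the carrier]
row 1: whole set turns with the arm by x
superposition row 2 [arm held]: sun y, ring −(33/69)·y, arm 0
boundary: total ω_ring = x − (33/69)·y = 0 and total ω_sun = x + y = 1  ⇒  y = 23/34, x = 11/34
row 2 ring = −(33/69)·23/34 = -11/34
totals (row 1 + row 2): sun 11/34 + 23/34 = 1, ring 11/34 + (-11/34) = 0, arm 11/34 + 0 = 11/34
asked cell (row1, sun) = 11/34

row1: w_G1=11/34 w_G3=11/34 w_R=11/34
row2: w_G1=23/34 w_G3=-11/34 w_R=0
total: w_G1=1 w_G3=0 w_R=11/34
asked value: 11/34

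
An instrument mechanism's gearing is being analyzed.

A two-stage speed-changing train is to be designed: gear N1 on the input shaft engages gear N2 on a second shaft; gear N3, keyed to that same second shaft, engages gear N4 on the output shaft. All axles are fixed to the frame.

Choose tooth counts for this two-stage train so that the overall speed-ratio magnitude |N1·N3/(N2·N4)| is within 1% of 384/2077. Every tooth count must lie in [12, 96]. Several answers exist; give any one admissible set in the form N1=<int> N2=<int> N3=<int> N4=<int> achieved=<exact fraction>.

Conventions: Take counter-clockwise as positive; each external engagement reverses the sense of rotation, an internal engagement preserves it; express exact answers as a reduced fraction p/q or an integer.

design class (target 384/2077): fixed-axis compound train
target = 384/2077 in lowest terms: an exact hit needs N1·N3 = k·384 and N2·N4 = k·2077 for one integer k, every count in [12, 96]; additionally prefer no 1:1 stage (N1 ≠ N2, N3 ≠ N4)
k = 1: N1·N3 = 384 = 12·32, N2·N4 = 2077 = 31·67
achieved = 12·32/(31·67) = 384/2077; |achieved − target| = 0 ≤ 96/51925 ✓

N1=12 N2=31 N3=32 N4=67 achieved=384/2077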